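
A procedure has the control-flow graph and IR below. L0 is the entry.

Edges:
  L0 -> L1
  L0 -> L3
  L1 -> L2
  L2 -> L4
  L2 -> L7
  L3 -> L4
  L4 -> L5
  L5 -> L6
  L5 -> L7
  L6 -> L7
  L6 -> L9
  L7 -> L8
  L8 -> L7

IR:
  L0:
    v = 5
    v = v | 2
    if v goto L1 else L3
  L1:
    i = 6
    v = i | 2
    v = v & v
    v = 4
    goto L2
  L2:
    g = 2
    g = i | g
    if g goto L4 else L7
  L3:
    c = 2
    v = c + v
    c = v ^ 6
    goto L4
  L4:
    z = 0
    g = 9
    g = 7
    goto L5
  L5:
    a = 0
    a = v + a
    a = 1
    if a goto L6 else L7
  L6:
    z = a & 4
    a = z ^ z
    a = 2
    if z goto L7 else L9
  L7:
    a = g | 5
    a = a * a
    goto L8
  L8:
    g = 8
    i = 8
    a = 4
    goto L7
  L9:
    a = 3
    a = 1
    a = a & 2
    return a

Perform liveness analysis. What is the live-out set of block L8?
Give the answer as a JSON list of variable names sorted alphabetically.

Block summaries:
  L0: {v} / ∅
  L1: {i,v} / ∅
  L2: {g} / {i}
  L3: {c,v} / {v}
  L4: {g,z} / ∅
  L5: {a} / {v}
  L6: {a,z} / {a}
  L7: {a} / {g}
  L8: {a,g,i} / ∅
  L9: {a} / ∅

Live sets:
  L0 li=∅ lo={v}
  L1 li=∅ lo={i,v}
  L2 li={i,v} lo={g,v}
  L3 li={v} lo={v}
  L4 li={v} lo={g,v}
  L5 li={g,v} lo={a,g}
  L6 li={a,g} lo={g}
  L7 li={g} lo=∅
  L8 li=∅ lo={g}
  L9 li=∅ lo=∅

live-out(L8) = ["g"]

Answer: ["g"]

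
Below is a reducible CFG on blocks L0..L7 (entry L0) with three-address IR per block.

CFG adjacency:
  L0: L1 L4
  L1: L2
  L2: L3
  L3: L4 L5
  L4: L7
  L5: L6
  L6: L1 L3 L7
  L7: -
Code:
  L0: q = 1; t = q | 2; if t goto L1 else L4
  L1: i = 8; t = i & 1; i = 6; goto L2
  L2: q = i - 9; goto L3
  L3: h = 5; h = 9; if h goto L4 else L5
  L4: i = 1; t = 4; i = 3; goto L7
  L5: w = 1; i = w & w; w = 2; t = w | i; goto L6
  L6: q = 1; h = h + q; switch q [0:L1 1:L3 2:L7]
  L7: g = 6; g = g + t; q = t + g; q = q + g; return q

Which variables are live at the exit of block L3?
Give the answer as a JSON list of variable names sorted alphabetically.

Answer: ["h"]

Analysis:
Per-block:
  L0 def {q,t} use ∅
  L1 def {i,t} use ∅
  L2 def {q} use {i}
  L3 def {h} use ∅
  L4 def {i,t} use ∅
  L5 def {i,t,w} use ∅
  L6 def {h,q} use {h}
  L7 def {g,q} use {t}

Backward fixpoint:
  live L0: ∅→∅
  live L1: ∅→{i}
  live L2: {i}→∅
  live L3: ∅→{h}
  live L4: ∅→{t}
  live L5: {h}→{h,t}
  live L6: {h,t}→{t}
  live L7: {t}→∅

live-out(L3) = ["h"]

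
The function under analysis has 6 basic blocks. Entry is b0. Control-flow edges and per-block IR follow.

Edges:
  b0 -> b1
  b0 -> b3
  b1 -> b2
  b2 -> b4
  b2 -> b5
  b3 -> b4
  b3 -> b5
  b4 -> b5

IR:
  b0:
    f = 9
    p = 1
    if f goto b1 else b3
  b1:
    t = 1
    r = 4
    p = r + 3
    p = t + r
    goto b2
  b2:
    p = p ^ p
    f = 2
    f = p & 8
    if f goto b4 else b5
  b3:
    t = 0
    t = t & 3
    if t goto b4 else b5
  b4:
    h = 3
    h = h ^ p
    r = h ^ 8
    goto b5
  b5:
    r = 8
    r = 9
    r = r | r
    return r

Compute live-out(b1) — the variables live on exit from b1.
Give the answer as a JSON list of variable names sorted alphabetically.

Answer: ["p"]

Working:
Per-block:
  b0 def {f,p} use ∅
  b1 def {p,r,t} use ∅
  b2 def {f,p} use {p}
  b3 def {t} use ∅
  b4 def {h,r} use {p}
  b5 def {r} use ∅

Liveness:
  b0 li=∅ lo={p}
  b1 li=∅ lo={p}
  b2 li={p} lo={p}
  b3 li={p} lo={p}
  b4 li={p} lo=∅
  b5 li=∅ lo=∅

live-out(b1) = ["p"]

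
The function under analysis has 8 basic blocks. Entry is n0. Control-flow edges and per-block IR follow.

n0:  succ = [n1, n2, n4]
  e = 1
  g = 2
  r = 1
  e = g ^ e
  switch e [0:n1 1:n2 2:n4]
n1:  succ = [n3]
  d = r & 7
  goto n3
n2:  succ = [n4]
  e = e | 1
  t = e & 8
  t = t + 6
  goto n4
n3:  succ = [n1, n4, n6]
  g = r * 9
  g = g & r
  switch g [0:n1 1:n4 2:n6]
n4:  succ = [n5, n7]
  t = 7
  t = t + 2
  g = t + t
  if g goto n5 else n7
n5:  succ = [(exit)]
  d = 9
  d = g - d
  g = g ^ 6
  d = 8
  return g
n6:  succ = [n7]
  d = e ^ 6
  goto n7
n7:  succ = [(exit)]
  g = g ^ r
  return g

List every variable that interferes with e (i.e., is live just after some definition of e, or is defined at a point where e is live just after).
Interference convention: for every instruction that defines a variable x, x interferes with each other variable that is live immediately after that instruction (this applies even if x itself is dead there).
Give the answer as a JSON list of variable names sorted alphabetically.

Per-block:
  n0: {e,g,r} / ∅
  n1: {d} / {r}
  n2: {e,t} / {e}
  n3: {g} / {r}
  n4: {g,t} / ∅
  n5: {d,g} / {g}
  n6: {d} / {e}
  n7: {g} / {g,r}

Liveness:
  n0: in=∅ out={e,r}
  n1: in={e,r} out={e,r}
  n2: in={e,r} out={r}
  n3: in={e,r} out={e,g,r}
  n4: in={r} out={g,r}
  n5: in={g} out=∅
  n6: in={e,g,r} out={g,r}
  n7: in={g,r} out=∅

Conflict graph:
  d — {e,g,r}
  e — {d,g,r}
  g — {d,e,r}
  r — {d,e,g,t}
  t — {r}

N(e) = ["d", "g", "r"]

Answer: ["d", "g", "r"]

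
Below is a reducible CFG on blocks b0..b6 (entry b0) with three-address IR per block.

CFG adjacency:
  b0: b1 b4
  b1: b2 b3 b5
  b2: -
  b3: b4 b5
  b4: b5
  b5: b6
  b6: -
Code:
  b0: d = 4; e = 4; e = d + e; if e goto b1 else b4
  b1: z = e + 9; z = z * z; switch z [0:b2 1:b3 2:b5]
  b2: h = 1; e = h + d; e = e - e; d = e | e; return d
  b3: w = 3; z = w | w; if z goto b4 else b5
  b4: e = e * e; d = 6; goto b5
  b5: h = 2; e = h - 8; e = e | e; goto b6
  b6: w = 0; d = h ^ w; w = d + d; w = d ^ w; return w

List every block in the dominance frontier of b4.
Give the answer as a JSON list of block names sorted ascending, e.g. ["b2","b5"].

Answer: ["b5"]

Analysis:
idom tree: b1←b0 b2←b1 b3←b1 b4←b0 b5←b0 b6←b5
Join-block Dom:
  b4: preds {b0,b3}: {b0} ∩ {b0,b1,b3} = {b0}; idom=b0
  b5: preds {b1,b3,b4}: {b0,b1} ∩ {b0,b1,b3} ∩ {b0,b4} = {b0}; idom=b0

DF derivation:
  join b4 pred b0: · stop@b0
  join b4 pred b3: b3→b1 stop@b0
  join b5 pred b1: b1 stop@b0
  join b5 pred b3: b3→b1 stop@b0
  join b5 pred b4: b4 stop@b0
  DF(b0)=∅
  DF(b1)={b4,b5}
  DF(b2)=∅
  DF(b3)={b4,b5}
  DF(b4)={b5}
  DF(b5)=∅
  DF(b6)=∅

DF(b4) = ["b5"]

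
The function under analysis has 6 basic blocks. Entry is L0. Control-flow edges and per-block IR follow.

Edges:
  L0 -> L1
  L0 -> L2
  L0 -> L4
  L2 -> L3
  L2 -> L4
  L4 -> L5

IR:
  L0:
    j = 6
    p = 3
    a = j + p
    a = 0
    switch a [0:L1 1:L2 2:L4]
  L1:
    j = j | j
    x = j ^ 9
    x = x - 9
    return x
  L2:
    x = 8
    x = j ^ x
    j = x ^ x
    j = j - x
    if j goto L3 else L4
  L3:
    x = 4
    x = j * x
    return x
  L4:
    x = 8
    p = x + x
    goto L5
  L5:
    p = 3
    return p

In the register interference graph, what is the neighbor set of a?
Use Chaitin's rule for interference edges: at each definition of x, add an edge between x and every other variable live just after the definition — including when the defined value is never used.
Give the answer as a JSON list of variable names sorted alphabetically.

def/use:
  L0: def={a,j,p} ue=∅
  L1: def={j,x} ue={j}
  L2: def={j,x} ue={j}
  L3: def={x} ue={j}
  L4: def={p,x} ue=∅
  L5: def={p} ue=∅

Liveness:
  L0: in=∅ out={j}
  L1: in={j} out=∅
  L2: in={j} out={j}
  L3: in={j} out=∅
  L4: in=∅ out=∅
  L5: in=∅ out=∅

Interference:
  a — {j}
  j — {a,p,x}
  p — {j}
  x — {j}

N(a) = ["j"]

Answer: ["j"]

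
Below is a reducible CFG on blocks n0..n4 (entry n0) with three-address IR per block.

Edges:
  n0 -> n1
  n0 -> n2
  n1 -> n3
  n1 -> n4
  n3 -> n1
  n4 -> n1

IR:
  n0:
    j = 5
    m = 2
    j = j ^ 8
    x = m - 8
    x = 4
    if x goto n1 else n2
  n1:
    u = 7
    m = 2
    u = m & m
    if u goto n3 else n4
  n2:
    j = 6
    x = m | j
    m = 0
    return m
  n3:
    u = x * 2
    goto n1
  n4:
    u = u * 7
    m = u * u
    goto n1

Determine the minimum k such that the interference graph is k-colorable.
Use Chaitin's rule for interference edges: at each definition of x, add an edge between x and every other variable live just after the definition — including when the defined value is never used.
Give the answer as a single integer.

Answer: 2

Working:
Per-block:
  n0: {j,m,x} / ∅
  n1: {m,u} / ∅
  n2: {j,m,x} / {m}
  n3: {u} / {x}
  n4: {m,u} / {u}

Backward fixpoint:
  n0: in=∅ out={m,x}
  n1: in={x} out={u,x}
  n2: in={m} out=∅
  n3: in={x} out={x}
  n4: in={u,x} out={x}

Interfere edges:
  j↔{m}
  m↔{j,x}
  u↔{x}
  x↔{m,u}

Chromatic number:
  clique {j,m} ⇒ need ≥ 2
  assign j→r1 m→r0 u→r0 x→r1 — no edge inside a register ⇒ χ ≤ 2
  χ = 2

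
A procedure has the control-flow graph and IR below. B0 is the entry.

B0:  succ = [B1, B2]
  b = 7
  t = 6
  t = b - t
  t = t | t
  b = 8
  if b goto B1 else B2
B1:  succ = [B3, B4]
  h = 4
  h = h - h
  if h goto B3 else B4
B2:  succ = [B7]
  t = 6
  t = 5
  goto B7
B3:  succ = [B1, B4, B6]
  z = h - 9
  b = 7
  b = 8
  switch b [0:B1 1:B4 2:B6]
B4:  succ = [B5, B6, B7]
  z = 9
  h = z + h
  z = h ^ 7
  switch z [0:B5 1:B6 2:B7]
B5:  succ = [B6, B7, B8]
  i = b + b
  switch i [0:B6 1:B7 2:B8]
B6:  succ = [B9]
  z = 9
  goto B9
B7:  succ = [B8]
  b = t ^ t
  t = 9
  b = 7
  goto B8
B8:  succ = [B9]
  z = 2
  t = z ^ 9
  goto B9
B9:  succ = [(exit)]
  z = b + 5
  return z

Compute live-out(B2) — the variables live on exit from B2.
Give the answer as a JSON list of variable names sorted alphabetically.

Answer: ["t"]

Working:
def/use:
  B0 def {b,t} use ∅
  B1 def {h} use ∅
  B2 def {t} use ∅
  B3 def {b,z} use {h}
  B4 def {h,z} use {h}
  B5 def {i} use {b}
  B6 def {z} use ∅
  B7 def {b,t} use {t}
  B8 def {t,z} use ∅
  B9 def {z} use {b}

Liveness:
  live B0: ∅→{b,t}
  live B1: {b,t}→{b,h,t}
  live B2: ∅→{t}
  live B3: {h,t}→{b,h,t}
  live B4: {b,h,t}→{b,t}
  live B5: {b,t}→{b,t}
  live B6: {b}→{b}
  live B7: {t}→{b}
  live B8: {b}→{b}
  live B9: {b}→∅

live-out(B2) = ["t"]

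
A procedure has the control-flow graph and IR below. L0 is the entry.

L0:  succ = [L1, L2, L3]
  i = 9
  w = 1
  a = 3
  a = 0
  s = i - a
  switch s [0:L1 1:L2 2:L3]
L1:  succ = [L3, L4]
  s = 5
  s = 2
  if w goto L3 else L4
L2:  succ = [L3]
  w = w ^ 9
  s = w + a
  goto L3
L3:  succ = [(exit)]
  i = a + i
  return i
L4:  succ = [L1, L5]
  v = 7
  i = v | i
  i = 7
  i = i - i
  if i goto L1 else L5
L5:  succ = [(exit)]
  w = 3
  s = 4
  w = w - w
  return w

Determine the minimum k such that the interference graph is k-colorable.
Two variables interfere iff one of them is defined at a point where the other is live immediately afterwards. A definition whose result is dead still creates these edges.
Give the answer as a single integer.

Answer: 4

Derivation:
def/use:
  L0: {a,i,s,w} / ∅
  L1: {s} / {w}
  L2: {s,w} / {a,w}
  L3: {i} / {a,i}
  L4: {i,v} / {i}
  L5: {s,w} / ∅

Liveness:
  L0 li=∅ lo={a,i,w}
  L1 li={a,i,w} lo={a,i,w}
  L2 li={a,i,w} lo={a,i}
  L3 li={a,i} lo=∅
  L4 li={a,i,w} lo={a,i,w}
  L5 li=∅ lo=∅

Interfere edges:
  a↔{i,s,v,w}
  i↔{a,s,v,w}
  s↔{a,i,w}
  v↔{a,i,w}
  w↔{a,i,s,v}

Chromatic number:
  lower bound: {a,i,s,w} mutually conflict ⇒ χ ≥ 4
  4-colouring: c0={a}  c1={i}  c2={w}  c3={s,v}
  χ = 4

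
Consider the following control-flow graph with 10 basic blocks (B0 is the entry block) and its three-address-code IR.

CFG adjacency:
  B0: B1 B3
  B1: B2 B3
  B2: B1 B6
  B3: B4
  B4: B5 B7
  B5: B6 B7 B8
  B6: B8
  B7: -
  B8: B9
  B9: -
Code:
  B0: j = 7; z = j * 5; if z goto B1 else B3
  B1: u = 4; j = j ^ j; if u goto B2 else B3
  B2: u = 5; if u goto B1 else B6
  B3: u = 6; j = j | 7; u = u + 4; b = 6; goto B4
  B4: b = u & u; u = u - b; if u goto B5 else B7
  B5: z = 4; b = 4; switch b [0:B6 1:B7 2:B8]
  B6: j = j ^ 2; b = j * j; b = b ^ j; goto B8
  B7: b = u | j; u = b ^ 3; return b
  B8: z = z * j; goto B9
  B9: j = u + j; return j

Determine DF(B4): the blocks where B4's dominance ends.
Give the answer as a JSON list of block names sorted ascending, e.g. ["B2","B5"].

idom tree: B1←B0 B2←B1 B3←B0 B4←B3 B5←B4 B6←B0 B7←B4 B8←B0 B9←B8
Dom∩ at merges:
  B1: preds {B0,B2}: {B0} ∩ {B0,B1,B2} = {B0}; idom=B0
  B3: preds {B0,B1}: {B0} ∩ {B0,B1} = {B0}; idom=B0
  B6: preds {B2,B5}: {B0,B1,B2} ∩ {B0,B3,B4,B5} = {B0}; idom=B0
  B7: preds {B4,B5}: {B0,B3,B4} ∩ {B0,B3,B4,B5} = {B0,B3,B4}; idom=B4
  B8: preds {B5,B6}: {B0,B3,B4,B5} ∩ {B0,B6} = {B0}; idom=B0

Frontier:
  B1←B0: walk · to B0
  B1←B2: walk B2→B1 to B0
  B3←B0: walk · to B0
  B3←B1: walk B1 to B0
  B6←B2: walk B2→B1 to B0
  B6←B5: walk B5→B4→B3 to B0
  B7←B4: walk · to B4
  B7←B5: walk B5 to B4
  B8←B5: walk B5→B4→B3 to B0
  B8←B6: walk B6 to B0
  B0 → ∅
  B1 → {B1,B3,B6}
  B2 → {B1,B6}
  B3 → {B6,B8}
  B4 → {B6,B8}
  B5 → {B6,B7,B8}
  B6 → {B8}
  B7 → ∅
  B8 → ∅
  B9 → ∅

DF(B4) = ["B6", "B8"]

Answer: ["B6", "B8"]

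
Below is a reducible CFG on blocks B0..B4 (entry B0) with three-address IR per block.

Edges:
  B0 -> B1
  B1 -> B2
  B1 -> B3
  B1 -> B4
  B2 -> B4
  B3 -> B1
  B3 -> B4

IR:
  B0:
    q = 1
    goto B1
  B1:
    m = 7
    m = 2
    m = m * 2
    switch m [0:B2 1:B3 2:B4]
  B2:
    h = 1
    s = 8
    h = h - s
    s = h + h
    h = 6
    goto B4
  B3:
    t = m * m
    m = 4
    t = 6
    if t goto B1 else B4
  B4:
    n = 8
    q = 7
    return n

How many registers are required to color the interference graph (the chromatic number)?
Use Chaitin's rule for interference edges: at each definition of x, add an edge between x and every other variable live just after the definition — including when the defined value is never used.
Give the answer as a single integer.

Answer: 2

Working:
Per-block:
  B0: def={q} ue=∅
  B1: def={m} ue=∅
  B2: def={h,s} ue=∅
  B3: def={m,t} ue={m}
  B4: def={n,q} ue=∅

Liveness:
  B0: in=∅ out=∅
  B1: in=∅ out={m}
  B2: in=∅ out=∅
  B3: in={m} out=∅
  B4: in=∅ out=∅

Conflict graph:
  h↔{s}
  m↔∅
  n↔{q}
  q↔{n}
  s↔{h}
  t↔∅

Registers:
  clique {h,s} ⇒ need ≥ 2
  2-colouring: r0={h,m,n,t}  r1={q,s}
  χ = 2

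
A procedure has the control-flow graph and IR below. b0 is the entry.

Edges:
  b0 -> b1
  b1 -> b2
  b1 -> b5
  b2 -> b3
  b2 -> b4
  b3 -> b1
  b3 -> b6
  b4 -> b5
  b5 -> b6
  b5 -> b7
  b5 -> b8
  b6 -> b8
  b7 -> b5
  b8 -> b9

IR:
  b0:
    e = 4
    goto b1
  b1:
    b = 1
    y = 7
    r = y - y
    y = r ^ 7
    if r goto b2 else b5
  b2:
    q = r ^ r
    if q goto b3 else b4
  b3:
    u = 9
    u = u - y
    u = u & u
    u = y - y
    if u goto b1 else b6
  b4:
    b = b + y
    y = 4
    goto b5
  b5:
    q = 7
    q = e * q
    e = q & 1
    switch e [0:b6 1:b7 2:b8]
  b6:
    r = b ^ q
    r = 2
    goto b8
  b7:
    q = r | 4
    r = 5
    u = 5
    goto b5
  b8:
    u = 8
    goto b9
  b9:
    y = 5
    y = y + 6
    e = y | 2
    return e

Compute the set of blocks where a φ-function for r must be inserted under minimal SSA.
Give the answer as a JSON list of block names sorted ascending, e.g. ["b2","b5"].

idom tree: b1←b0 b2←b1 b3←b2 b4←b2 b5←b1 b6←b1 b7←b5 b8←b1 b9←b8
Join-block Dom:
  b1: preds {b0,b3}: {b0} ∩ {b0,b1,b2,b3} = {b0}; idom=b0
  b5: preds {b1,b4,b7}: {b0,b1} ∩ {b0,b1,b2,b4} ∩ {b0,b1,b5,b7} = {b0,b1}; idom=b1
  b6: preds {b3,b5}: {b0,b1,b2,b3} ∩ {b0,b1,b5} = {b0,b1}; idom=b1
  b8: preds {b5,b6}: {b0,b1,b5} ∩ {b0,b1,b6} = {b0,b1}; idom=b1

DF walk-up:
  b1←b0: walk · to b0
  b1←b3: walk b3→b2→b1 to b0
  b5←b1: walk · to b1
  b5←b4: walk b4→b2 to b1
  b5←b7: walk b7→b5 to b1
  b6←b3: walk b3→b2 to b1
  b6←b5: walk b5 to b1
  b8←b5: walk b5 to b1
  b8←b6: walk b6 to b1
  b0: DF=∅
  b1: DF={b1}
  b2: DF={b1,b5,b6}
  b3: DF={b1,b6}
  b4: DF={b5}
  b5: DF={b5,b6,b8}
  b6: DF={b8}
  b7: DF={b5}
  b8: DF=∅
  b9: DF=∅

φ for r: defs {b1,b6,b7}
  DF⁺ = {b1,b5,b6,b8}

Answer: ["b1", "b5", "b6", "b8"]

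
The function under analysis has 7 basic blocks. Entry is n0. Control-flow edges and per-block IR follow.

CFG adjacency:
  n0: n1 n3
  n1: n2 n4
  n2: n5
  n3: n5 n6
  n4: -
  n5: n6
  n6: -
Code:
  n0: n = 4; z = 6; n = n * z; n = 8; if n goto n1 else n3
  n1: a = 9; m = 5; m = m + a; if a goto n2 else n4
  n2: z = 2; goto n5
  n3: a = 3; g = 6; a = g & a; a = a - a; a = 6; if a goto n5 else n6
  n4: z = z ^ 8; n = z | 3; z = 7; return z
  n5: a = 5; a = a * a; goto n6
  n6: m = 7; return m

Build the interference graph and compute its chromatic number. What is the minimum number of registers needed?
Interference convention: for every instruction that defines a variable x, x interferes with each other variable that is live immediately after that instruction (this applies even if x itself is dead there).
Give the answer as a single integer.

Answer: 3

Analysis:
Per-block:
  n0: {n,z} / ∅
  n1: {a,m} / ∅
  n2: {z} / ∅
  n3: {a,g} / ∅
  n4: {n,z} / {z}
  n5: {a} / ∅
  n6: {m} / ∅

Live sets:
  n0: in=∅ out={z}
  n1: in={z} out={z}
  n2: in=∅ out=∅
  n3: in=∅ out=∅
  n4: in={z} out=∅
  n5: in=∅ out=∅
  n6: in=∅ out=∅

Conflict graph:
  a — {g,m,z}
  g — {a}
  m — {a,z}
  n — {z}
  z — {a,m,n}

Colouring:
  {a,m,z} pairwise interfere (3-clique) ⇒ χ ≥ 3
  3-colouring: R0={a,n}  R1={g,z}  R2={m}
  χ = 3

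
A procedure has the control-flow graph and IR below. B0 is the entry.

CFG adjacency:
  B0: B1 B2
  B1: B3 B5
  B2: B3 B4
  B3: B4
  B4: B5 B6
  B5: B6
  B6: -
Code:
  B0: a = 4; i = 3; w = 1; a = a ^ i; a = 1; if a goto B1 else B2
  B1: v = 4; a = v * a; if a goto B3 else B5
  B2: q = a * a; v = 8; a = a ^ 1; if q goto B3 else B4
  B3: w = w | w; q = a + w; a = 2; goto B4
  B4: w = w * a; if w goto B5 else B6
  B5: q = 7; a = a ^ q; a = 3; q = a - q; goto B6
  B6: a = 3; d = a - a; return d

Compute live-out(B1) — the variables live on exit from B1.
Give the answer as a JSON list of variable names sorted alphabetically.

Answer: ["a", "w"]

Analysis:
Per-block:
  B0: {a,i,w} / ∅
  B1: {a,v} / {a}
  B2: {a,q,v} / {a}
  B3: {a,q,w} / {a,w}
  B4: {w} / {a,w}
  B5: {a,q} / {a}
  B6: {a,d} / ∅

Live sets:
  B0: in=∅ out={a,w}
  B1: in={a,w} out={a,w}
  B2: in={a,w} out={a,w}
  B3: in={a,w} out={a,w}
  B4: in={a,w} out={a}
  B5: in={a} out=∅
  B6: in=∅ out=∅

live-out(B1) = ["a", "w"]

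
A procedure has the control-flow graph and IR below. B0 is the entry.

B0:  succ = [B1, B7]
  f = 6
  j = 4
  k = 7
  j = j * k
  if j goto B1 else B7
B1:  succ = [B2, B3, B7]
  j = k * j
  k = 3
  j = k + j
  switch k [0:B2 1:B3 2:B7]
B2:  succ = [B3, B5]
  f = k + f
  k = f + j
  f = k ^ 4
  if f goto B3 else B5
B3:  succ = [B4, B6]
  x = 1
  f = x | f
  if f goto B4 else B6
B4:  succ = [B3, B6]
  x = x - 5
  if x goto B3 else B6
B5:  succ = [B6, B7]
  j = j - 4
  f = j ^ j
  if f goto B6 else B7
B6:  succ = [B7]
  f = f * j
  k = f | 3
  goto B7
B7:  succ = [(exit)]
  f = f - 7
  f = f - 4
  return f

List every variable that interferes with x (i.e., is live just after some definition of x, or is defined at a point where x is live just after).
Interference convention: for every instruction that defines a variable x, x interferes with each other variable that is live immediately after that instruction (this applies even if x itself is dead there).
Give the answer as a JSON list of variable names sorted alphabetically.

Answer: ["f", "j"]

Derivation:
Per-block:
  B0 def {f,j,k} use ∅
  B1 def {j,k} use {j,k}
  B2 def {f,k} use {f,j,k}
  B3 def {f,x} use {f}
  B4 def {x} use {x}
  B5 def {f,j} use {j}
  B6 def {f,k} use {f,j}
  B7 def {f} use {f}

Liveness:
  live B0: ∅→{f,j,k}
  live B1: {f,j,k}→{f,j,k}
  live B2: {f,j,k}→{f,j}
  live B3: {f,j}→{f,j,x}
  live B4: {f,j,x}→{f,j}
  live B5: {j}→{f,j}
  live B6: {f,j}→{f}
  live B7: {f}→∅

Interference:
  f: {j,k,x}
  j: {f,k,x}
  k: {f,j}
  x: {f,j}

N(x) = ["f", "j"]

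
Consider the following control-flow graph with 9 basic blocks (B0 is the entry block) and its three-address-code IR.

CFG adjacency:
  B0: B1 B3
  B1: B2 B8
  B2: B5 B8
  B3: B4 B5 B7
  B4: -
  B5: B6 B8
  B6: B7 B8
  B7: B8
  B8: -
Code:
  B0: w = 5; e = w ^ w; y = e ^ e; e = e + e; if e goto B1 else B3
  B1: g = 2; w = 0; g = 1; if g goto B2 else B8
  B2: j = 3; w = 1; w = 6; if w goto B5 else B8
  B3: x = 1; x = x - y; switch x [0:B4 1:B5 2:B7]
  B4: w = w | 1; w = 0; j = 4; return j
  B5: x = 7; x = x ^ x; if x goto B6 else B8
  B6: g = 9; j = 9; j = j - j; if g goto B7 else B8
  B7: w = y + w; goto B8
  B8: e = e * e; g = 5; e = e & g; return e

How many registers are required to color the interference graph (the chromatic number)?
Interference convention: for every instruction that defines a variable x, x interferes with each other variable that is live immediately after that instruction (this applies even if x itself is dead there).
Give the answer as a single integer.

Block summaries:
  B0: def={e,w,y} ue=∅
  B1: def={g,w} ue=∅
  B2: def={j,w} ue=∅
  B3: def={x} ue={y}
  B4: def={j,w} ue={w}
  B5: def={x} ue=∅
  B6: def={g,j} ue=∅
  B7: def={w} ue={w,y}
  B8: def={e,g} ue={e}

Liveness:
  live B0: ∅→{e,w,y}
  live B1: {e,y}→{e,y}
  live B2: {e,y}→{e,w,y}
  live B3: {e,w,y}→{e,w,y}
  live B4: {w}→∅
  live B5: {e,w,y}→{e,w,y}
  live B6: {e,w,y}→{e,w,y}
  live B7: {e,w,y}→{e}
  live B8: {e}→∅

Interfere edges:
  e — {g,j,w,x,y}
  g — {e,j,w,y}
  j — {e,g,w,y}
  w — {e,g,j,x,y}
  x — {e,w,y}
  y — {e,g,j,w,x}

Chromatic number:
  lower bound: {e,g,j,w,y} mutually conflict ⇒ χ ≥ 5
  5-colouring: r0={e}  r1={w}  r2={y}  r3={g,x}  r4={j}
  χ = 5

Answer: 5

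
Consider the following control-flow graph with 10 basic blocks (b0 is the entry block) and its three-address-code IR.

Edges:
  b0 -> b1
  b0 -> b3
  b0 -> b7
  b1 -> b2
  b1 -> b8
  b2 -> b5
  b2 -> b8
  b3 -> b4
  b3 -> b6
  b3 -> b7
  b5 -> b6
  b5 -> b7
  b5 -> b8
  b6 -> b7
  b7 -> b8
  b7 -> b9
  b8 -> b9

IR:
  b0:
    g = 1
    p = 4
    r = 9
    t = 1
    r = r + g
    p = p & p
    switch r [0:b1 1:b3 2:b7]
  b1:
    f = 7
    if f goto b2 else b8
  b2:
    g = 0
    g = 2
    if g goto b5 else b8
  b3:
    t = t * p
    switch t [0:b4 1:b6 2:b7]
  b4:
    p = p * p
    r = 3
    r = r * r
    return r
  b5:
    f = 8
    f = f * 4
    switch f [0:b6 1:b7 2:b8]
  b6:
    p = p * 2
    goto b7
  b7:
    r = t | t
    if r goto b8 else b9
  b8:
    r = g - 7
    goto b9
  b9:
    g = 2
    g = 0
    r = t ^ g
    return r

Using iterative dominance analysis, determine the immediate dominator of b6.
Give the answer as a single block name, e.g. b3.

Answer: b0

Derivation:
idom tree: b1←b0 b2←b1 b3←b0 b4←b3 b5←b2 b6←b0 b7←b0 b8←b0 b9←b0
Dom at joins:
  b6: preds {b3,b5}: {b0,b3} ∩ {b0,b1,b2,b5} = {b0}; idom=b0
  b7: preds {b0,b3,b5,b6}: {b0} ∩ {b0,b3} ∩ {b0,b1,b2,b5} ∩ {b0,b6} = {b0}; idom=b0
  b8: preds {b1,b2,b5,b7}: {b0,b1} ∩ {b0,b1,b2} ∩ {b0,b1,b2,b5} ∩ {b0,b7} = {b0}; idom=b0
  b9: preds {b7,b8}: {b0,b7} ∩ {b0,b8} = {b0}; idom=b0

idom(b6) = b0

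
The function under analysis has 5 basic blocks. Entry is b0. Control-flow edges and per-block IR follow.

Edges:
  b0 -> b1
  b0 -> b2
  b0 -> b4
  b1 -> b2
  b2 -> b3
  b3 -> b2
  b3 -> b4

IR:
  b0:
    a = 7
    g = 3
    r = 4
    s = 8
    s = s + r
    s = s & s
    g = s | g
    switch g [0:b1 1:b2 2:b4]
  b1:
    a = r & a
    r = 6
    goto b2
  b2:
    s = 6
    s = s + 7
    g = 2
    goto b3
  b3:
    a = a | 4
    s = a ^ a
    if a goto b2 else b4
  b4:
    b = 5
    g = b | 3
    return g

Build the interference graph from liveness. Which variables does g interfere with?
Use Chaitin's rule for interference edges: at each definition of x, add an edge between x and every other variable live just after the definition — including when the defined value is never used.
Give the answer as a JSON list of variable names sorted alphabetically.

Answer: ["a", "r", "s"]

Working:
def/use:
  b0: {a,g,r,s} / ∅
  b1: {a,r} / {a,r}
  b2: {g,s} / ∅
  b3: {a,s} / {a}
  b4: {b,g} / ∅

Live sets:
  live b0: ∅→{a,r}
  live b1: {a,r}→{a}
  live b2: {a}→{a}
  live b3: {a}→{a}
  live b4: ∅→∅

Interference:
  a↔{g,r,s}
  b↔∅
  g↔{a,r,s}
  r↔{a,g,s}
  s↔{a,g,r}

N(g) = ["a", "r", "s"]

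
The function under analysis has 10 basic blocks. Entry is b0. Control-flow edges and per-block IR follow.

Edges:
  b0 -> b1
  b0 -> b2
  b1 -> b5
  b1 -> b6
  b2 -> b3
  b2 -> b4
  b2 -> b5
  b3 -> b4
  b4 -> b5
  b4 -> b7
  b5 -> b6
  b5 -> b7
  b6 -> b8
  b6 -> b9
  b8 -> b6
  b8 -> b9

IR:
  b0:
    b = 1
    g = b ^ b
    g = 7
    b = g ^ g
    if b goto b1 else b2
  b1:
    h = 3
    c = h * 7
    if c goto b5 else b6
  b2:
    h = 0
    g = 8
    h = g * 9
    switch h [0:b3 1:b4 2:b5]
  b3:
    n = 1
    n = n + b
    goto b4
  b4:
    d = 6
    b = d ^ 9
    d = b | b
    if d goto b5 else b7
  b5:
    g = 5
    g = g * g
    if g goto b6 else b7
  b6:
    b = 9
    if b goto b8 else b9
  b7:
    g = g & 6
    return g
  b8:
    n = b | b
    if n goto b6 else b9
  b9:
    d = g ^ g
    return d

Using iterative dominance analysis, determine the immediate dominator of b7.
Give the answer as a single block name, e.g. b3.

idom tree: b1←b0 b2←b0 b3←b2 b4←b2 b5←b0 b6←b0 b7←b0 b8←b6 b9←b6
Dom at joins:
  b4: preds {b2,b3}: {b0,b2} ∩ {b0,b2,b3} = {b0,b2}; idom=b2
  b5: preds {b1,b2,b4}: {b0,b1} ∩ {b0,b2} ∩ {b0,b2,b4} = {b0}; idom=b0
  b6: preds {b1,b5,b8}: {b0,b1} ∩ {b0,b5} ∩ {b0,b6,b8} = {b0}; idom=b0
  b7: preds {b4,b5}: {b0,b2,b4} ∩ {b0,b5} = {b0}; idom=b0
  b9: preds {b6,b8}: {b0,b6} ∩ {b0,b6,b8} = {b0,b6}; idom=b6

idom(b7) = b0

Answer: b0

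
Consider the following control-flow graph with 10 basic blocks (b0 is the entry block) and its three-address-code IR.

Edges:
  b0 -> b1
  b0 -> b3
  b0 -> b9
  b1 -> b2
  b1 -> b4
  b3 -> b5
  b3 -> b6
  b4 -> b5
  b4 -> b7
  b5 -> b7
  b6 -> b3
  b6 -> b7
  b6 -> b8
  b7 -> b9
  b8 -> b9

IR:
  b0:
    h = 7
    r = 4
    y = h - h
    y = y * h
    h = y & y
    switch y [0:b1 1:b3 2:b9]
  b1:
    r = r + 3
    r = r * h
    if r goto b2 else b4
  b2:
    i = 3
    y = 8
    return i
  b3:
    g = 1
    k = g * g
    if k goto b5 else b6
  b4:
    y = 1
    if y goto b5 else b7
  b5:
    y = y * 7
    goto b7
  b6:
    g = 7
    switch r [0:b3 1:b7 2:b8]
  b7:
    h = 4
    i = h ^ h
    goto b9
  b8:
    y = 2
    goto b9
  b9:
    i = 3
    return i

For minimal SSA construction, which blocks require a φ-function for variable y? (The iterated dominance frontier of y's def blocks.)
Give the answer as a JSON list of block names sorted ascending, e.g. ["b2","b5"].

idom tree: b1←b0 b2←b1 b3←b0 b4←b1 b5←b0 b6←b3 b7←b0 b8←b6 b9←b0
Dom∩ at merges:
  b3: preds {b0,b6}: {b0} ∩ {b0,b3,b6} = {b0}; idom=b0
  b5: preds {b3,b4}: {b0,b3} ∩ {b0,b1,b4} = {b0}; idom=b0
  b7: preds {b4,b5,b6}: {b0,b1,b4} ∩ {b0,b5} ∩ {b0,b3,b6} = {b0}; idom=b0
  b9: preds {b0,b7,b8}: {b0} ∩ {b0,b7} ∩ {b0,b3,b6,b8} = {b0}; idom=b0

DF walk-up:
  b3←b0: walk · to b0
  b3←b6: walk b6→b3 to b0
  b5←b3: walk b3 to b0
  b5←b4: walk b4→b1 to b0
  b7←b4: walk b4→b1 to b0
  b7←b5: walk b5 to b0
  b7←b6: walk b6→b3 to b0
  b9←b0: walk · to b0
  b9←b7: walk b7 to b0
  b9←b8: walk b8→b6→b3 to b0
  DF(b0)=∅
  DF(b1)={b5,b7}
  DF(b2)=∅
  DF(b3)={b3,b5,b7,b9}
  DF(b4)={b5,b7}
  DF(b5)={b7}
  DF(b6)={b3,b7,b9}
  DF(b7)={b9}
  DF(b8)={b9}
  DF(b9)=∅

φ for y: defs {b0,b2,b4,b5,b8}
  DF⁺ = {b5,b7,b9}

Answer: ["b5", "b7", "b9"]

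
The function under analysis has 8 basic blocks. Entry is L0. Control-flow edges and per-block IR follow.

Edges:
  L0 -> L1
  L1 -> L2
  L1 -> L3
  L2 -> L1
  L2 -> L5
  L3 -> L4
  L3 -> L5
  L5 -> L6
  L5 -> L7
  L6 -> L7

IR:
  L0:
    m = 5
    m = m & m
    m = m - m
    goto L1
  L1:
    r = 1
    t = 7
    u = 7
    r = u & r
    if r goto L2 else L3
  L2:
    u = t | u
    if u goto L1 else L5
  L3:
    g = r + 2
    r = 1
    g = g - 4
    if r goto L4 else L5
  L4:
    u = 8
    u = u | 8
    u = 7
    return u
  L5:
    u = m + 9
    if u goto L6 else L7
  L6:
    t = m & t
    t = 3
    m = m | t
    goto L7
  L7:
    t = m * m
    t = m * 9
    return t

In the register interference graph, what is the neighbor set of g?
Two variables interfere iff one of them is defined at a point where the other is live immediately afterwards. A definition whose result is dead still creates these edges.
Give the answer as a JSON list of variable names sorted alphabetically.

def/use:
  L0: {m} / ∅
  L1: {r,t,u} / ∅
  L2: {u} / {t,u}
  L3: {g,r} / {r}
  L4: {u} / ∅
  L5: {u} / {m}
  L6: {m,t} / {m,t}
  L7: {t} / {m}

Liveness:
  L0: in=∅ out={m}
  L1: in={m} out={m,r,t,u}
  L2: in={m,t,u} out={m,t}
  L3: in={m,r,t} out={m,t}
  L4: in=∅ out=∅
  L5: in={m,t} out={m,t}
  L6: in={m,t} out={m}
  L7: in={m} out=∅

Interference:
  g: {m,r,t}
  m: {g,r,t,u}
  r: {g,m,t,u}
  t: {g,m,r,u}
  u: {m,r,t}

N(g) = ["m", "r", "t"]

Answer: ["m", "r", "t"]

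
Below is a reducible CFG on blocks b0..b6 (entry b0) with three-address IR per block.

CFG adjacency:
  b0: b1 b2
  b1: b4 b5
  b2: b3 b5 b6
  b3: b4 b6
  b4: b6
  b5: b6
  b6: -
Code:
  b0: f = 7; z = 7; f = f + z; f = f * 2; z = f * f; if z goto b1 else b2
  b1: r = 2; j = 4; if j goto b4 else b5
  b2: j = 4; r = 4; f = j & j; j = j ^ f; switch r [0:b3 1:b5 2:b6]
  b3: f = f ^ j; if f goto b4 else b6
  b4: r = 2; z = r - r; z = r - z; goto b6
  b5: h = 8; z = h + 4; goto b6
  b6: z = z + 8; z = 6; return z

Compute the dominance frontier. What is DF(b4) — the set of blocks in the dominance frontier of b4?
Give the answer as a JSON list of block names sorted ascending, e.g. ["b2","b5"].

idom tree: b1←b0 b2←b0 b3←b2 b4←b0 b5←b0 b6←b0
Dom at joins:
  b4: preds {b1,b3}: {b0,b1} ∩ {b0,b2,b3} = {b0}; idom=b0
  b5: preds {b1,b2}: {b0,b1} ∩ {b0,b2} = {b0}; idom=b0
  b6: preds {b2,b3,b4,b5}: {b0,b2} ∩ {b0,b2,b3} ∩ {b0,b4} ∩ {b0,b5} = {b0}; idom=b0

DF derivation:
  b4←b1: walk b1 to b0
  b4←b3: walk b3→b2 to b0
  b5←b1: walk b1 to b0
  b5←b2: walk b2 to b0
  b6←b2: walk b2 to b0
  b6←b3: walk b3→b2 to b0
  b6←b4: walk b4 to b0
  b6←b5: walk b5 to b0
  DF(b0)=∅
  DF(b1)={b4,b5}
  DF(b2)={b4,b5,b6}
  DF(b3)={b4,b6}
  DF(b4)={b6}
  DF(b5)={b6}
  DF(b6)=∅

DF(b4) = ["b6"]

Answer: ["b6"]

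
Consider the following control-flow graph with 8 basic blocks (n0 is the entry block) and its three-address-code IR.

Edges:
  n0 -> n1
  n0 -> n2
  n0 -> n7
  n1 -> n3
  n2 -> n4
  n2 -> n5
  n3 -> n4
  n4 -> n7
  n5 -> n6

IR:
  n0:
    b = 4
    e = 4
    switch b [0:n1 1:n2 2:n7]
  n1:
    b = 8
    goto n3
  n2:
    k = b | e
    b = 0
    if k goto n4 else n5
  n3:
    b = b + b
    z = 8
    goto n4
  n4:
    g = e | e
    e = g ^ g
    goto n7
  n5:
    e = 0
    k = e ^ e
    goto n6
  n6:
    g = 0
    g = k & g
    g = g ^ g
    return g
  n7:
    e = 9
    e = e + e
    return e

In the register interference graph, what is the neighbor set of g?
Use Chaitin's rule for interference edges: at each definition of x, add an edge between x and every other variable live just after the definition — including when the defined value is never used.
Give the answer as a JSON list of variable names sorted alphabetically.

def/use:
  n0: {b,e} / ∅
  n1: {b} / ∅
  n2: {b,k} / {b,e}
  n3: {b,z} / {b}
  n4: {e,g} / {e}
  n5: {e,k} / ∅
  n6: {g} / {k}
  n7: {e} / ∅

Live sets:
  n0: in=∅ out={b,e}
  n1: in={e} out={b,e}
  n2: in={b,e} out={e}
  n3: in={b,e} out={e}
  n4: in={e} out=∅
  n5: in=∅ out={k}
  n6: in={k} out=∅
  n7: in=∅ out=∅

Interference:
  b: {e,k}
  e: {b,k,z}
  g: {k}
  k: {b,e,g}
  z: {e}

N(g) = ["k"]

Answer: ["k"]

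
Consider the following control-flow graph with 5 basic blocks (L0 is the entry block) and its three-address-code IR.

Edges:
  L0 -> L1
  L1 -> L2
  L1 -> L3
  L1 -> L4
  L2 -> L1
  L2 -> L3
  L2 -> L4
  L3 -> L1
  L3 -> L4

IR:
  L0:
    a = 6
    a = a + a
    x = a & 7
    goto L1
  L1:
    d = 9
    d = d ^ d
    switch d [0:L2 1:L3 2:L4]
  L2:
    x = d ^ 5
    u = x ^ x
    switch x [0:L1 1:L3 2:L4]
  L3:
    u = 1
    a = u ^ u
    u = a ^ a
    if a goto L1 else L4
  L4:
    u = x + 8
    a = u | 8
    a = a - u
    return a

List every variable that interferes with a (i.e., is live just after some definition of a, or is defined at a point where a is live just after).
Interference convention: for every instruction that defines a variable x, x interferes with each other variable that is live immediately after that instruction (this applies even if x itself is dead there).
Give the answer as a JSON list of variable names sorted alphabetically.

Answer: ["u", "x"]

Derivation:
def/use:
  L0: {a,x} / ∅
  L1: {d} / ∅
  L2: {u,x} / {d}
  L3: {a,u} / ∅
  L4: {a,u} / {x}

Backward fixpoint:
  L0 li=∅ lo={x}
  L1 li={x} lo={d,x}
  L2 li={d} lo={x}
  L3 li={x} lo={x}
  L4 li={x} lo=∅

Conflict graph:
  a — {u,x}
  d — {x}
  u — {a,x}
  x — {a,d,u}

N(a) = ["u", "x"]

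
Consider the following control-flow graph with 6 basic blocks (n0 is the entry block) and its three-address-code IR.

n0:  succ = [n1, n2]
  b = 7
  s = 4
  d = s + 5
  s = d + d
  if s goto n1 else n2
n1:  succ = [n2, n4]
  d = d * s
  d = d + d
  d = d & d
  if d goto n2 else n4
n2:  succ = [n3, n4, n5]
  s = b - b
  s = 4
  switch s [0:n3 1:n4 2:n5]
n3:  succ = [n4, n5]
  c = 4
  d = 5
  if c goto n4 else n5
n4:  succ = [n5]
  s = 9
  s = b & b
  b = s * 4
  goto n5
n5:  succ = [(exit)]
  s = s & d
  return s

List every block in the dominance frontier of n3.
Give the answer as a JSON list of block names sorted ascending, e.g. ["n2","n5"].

Answer: ["n4", "n5"]

Working:
idom tree: n1←n0 n2←n0 n3←n2 n4←n0 n5←n0
Dom∩ at merges:
  n2: preds {n0,n1}: {n0} ∩ {n0,n1} = {n0}; idom=n0
  n4: preds {n1,n2,n3}: {n0,n1} ∩ {n0,n2} ∩ {n0,n2,n3} = {n0}; idom=n0
  n5: preds {n2,n3,n4}: {n0,n2} ∩ {n0,n2,n3} ∩ {n0,n4} = {n0}; idom=n0

DF derivation:
  join n2 pred n0: · stop@n0
  join n2 pred n1: n1 stop@n0
  join n4 pred n1: n1 stop@n0
  join n4 pred n2: n2 stop@n0
  join n4 pred n3: n3→n2 stop@n0
  join n5 pred n2: n2 stop@n0
  join n5 pred n3: n3→n2 stop@n0
  join n5 pred n4: n4 stop@n0
  n0 → ∅
  n1 → {n2,n4}
  n2 → {n4,n5}
  n3 → {n4,n5}
  n4 → {n5}
  n5 → ∅

DF(n3) = ["n4", "n5"]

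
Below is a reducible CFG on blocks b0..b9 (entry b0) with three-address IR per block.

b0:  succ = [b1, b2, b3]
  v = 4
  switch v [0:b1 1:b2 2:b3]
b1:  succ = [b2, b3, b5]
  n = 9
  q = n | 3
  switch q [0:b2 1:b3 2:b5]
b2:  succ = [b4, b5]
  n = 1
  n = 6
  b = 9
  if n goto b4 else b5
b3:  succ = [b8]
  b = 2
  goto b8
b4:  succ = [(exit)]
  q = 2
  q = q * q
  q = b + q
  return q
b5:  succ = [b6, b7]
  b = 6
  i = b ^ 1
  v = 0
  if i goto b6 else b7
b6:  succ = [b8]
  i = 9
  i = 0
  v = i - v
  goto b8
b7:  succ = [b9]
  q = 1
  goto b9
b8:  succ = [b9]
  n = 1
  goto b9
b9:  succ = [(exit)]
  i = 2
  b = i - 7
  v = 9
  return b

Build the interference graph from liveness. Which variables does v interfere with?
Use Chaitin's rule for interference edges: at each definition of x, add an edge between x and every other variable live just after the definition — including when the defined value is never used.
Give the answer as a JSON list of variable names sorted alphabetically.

Answer: ["b", "i"]

Working:
def/use:
  b0: {v} / ∅
  b1: {n,q} / ∅
  b2: {b,n} / ∅
  b3: {b} / ∅
  b4: {q} / {b}
  b5: {b,i,v} / ∅
  b6: {i,v} / {v}
  b7: {q} / ∅
  b8: {n} / ∅
  b9: {b,i,v} / ∅

Live sets:
  b0: in=∅ out=∅
  b1: in=∅ out=∅
  b2: in=∅ out={b}
  b3: in=∅ out=∅
  b4: in={b} out=∅
  b5: in=∅ out={v}
  b6: in={v} out=∅
  b7: in=∅ out=∅
  b8: in=∅ out=∅
  b9: in=∅ out=∅

Conflict graph:
  b: {n,q,v}
  i: {v}
  n: {b}
  q: {b}
  v: {b,i}

N(v) = ["b", "i"]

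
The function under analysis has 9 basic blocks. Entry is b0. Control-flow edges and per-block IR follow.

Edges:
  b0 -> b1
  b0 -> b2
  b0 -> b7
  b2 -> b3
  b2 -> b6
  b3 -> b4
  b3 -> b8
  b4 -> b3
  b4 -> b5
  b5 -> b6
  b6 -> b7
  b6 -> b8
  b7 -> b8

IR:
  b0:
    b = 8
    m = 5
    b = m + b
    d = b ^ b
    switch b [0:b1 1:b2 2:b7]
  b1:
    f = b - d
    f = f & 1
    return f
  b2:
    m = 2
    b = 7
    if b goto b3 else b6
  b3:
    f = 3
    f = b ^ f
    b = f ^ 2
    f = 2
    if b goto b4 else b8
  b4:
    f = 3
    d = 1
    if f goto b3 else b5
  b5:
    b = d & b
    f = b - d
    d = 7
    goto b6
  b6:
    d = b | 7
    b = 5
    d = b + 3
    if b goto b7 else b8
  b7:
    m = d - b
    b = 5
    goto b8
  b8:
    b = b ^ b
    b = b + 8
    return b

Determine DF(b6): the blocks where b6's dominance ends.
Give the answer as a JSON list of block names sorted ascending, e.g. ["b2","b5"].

Answer: ["b7", "b8"]

Analysis:
idom tree: b1←b0 b2←b0 b3←b2 b4←b3 b5←b4 b6←b2 b7←b0 b8←b0
Dom∩ at merges:
  b3: preds {b2,b4}: {b0,b2} ∩ {b0,b2,b3,b4} = {b0,b2}; idom=b2
  b6: preds {b2,b5}: {b0,b2} ∩ {b0,b2,b3,b4,b5} = {b0,b2}; idom=b2
  b7: preds {b0,b6}: {b0} ∩ {b0,b2,b6} = {b0}; idom=b0
  b8: preds {b3,b6,b7}: {b0,b2,b3} ∩ {b0,b2,b6} ∩ {b0,b7} = {b0}; idom=b0

DF walk-up:
  join b3 pred b2: · stop@b2
  join b3 pred b4: b4→b3 stop@b2
  join b6 pred b2: · stop@b2
  join b6 pred b5: b5→b4→b3 stop@b2
  join b7 pred b0: · stop@b0
  join b7 pred b6: b6→b2 stop@b0
  join b8 pred b3: b3→b2 stop@b0
  join b8 pred b6: b6→b2 stop@b0
  join b8 pred b7: b7 stop@b0
  DF(b0)=∅
  DF(b1)=∅
  DF(b2)={b7,b8}
  DF(b3)={b3,b6,b8}
  DF(b4)={b3,b6}
  DF(b5)={b6}
  DF(b6)={b7,b8}
  DF(b7)={b8}
  DF(b8)=∅

DF(b6) = ["b7", "b8"]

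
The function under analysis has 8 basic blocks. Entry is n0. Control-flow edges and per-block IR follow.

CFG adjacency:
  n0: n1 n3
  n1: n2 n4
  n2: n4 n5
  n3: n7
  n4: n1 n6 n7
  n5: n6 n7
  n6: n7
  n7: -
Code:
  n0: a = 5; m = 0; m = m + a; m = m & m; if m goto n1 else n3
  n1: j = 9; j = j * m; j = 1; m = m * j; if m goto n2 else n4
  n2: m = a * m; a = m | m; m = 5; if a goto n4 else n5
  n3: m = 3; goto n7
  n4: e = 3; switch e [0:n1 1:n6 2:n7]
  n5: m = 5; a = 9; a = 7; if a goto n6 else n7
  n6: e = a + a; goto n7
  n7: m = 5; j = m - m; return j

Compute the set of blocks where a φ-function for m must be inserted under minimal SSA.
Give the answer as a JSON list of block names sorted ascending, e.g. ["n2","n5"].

Answer: ["n1", "n4", "n6", "n7"]

Working:
idom tree: n1←n0 n2←n1 n3←n0 n4←n1 n5←n2 n6←n1 n7←n0
Dom∩ at merges:
  n1: preds {n0,n4}: {n0} ∩ {n0,n1,n4} = {n0}; idom=n0
  n4: preds {n1,n2}: {n0,n1} ∩ {n0,n1,n2} = {n0,n1}; idom=n1
  n6: preds {n4,n5}: {n0,n1,n4} ∩ {n0,n1,n2,n5} = {n0,n1}; idom=n1
  n7: preds {n3,n4,n5,n6}: {n0,n3} ∩ {n0,n1,n4} ∩ {n0,n1,n2,n5} ∩ {n0,n1,n6} = {n0}; idom=n0

DF derivation:
  join n1 pred n0: · stop@n0
  join n1 pred n4: n4→n1 stop@n0
  join n4 pred n1: · stop@n1
  join n4 pred n2: n2 stop@n1
  join n6 pred n4: n4 stop@n1
  join n6 pred n5: n5→n2 stop@n1
  join n7 pred n3: n3 stop@n0
  join n7 pred n4: n4→n1 stop@n0
  join n7 pred n5: n5→n2→n1 stop@n0
  join n7 pred n6: n6→n1 stop@n0
  n0 → ∅
  n1 → {n1,n7}
  n2 → {n4,n6,n7}
  n3 → {n7}
  n4 → {n1,n6,n7}
  n5 → {n6,n7}
  n6 → {n7}
  n7 → ∅

φ for m: defs {n0,n1,n2,n3,n5,n7}
  DF⁺ = {n1,n4,n6,n7}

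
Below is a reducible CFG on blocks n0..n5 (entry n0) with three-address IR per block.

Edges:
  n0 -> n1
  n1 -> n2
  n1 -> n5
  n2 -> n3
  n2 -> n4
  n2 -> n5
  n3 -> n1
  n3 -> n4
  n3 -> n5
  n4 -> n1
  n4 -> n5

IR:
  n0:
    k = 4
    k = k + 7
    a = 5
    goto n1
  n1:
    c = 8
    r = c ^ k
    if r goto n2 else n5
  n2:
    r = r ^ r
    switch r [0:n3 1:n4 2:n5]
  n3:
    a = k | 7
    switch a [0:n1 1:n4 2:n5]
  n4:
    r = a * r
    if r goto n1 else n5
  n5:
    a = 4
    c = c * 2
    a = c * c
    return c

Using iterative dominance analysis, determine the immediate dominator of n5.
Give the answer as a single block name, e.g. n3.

Answer: n1

Analysis:
idom tree: n1←n0 n2←n1 n3←n2 n4←n2 n5←n1
Join-block Dom:
  n1: preds {n0,n3,n4}: {n0} ∩ {n0,n1,n2,n3} ∩ {n0,n1,n2,n4} = {n0}; idom=n0
  n4: preds {n2,n3}: {n0,n1,n2} ∩ {n0,n1,n2,n3} = {n0,n1,n2}; idom=n2
  n5: preds {n1,n2,n3,n4}: {n0,n1} ∩ {n0,n1,n2} ∩ {n0,n1,n2,n3} ∩ {n0,n1,n2,n4} = {n0,n1}; idom=n1

idom(n5) = n1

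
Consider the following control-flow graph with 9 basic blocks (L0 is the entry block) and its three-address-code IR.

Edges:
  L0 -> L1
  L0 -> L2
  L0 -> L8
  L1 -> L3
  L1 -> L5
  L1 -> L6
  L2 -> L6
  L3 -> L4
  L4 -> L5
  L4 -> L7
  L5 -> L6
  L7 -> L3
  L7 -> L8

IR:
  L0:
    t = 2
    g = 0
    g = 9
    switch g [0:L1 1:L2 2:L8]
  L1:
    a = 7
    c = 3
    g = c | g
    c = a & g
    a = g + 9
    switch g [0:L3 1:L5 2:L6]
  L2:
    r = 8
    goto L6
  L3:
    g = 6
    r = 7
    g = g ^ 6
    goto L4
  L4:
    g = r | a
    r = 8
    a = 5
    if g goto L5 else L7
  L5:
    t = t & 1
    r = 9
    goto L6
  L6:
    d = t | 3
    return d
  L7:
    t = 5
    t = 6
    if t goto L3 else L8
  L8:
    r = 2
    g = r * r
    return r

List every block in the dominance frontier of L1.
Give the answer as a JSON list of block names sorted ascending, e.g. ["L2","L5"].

Answer: ["L6", "L8"]

Derivation:
idom tree: L1←L0 L2←L0 L3←L1 L4←L3 L5←L1 L6←L0 L7←L4 L8←L0
Join-block Dom:
  L3: preds {L1,L7}: {L0,L1} ∩ {L0,L1,L3,L4,L7} = {L0,L1}; idom=L1
  L5: preds {L1,L4}: {L0,L1} ∩ {L0,L1,L3,L4} = {L0,L1}; idom=L1
  L6: preds {L1,L2,L5}: {L0,L1} ∩ {L0,L2} ∩ {L0,L1,L5} = {L0}; idom=L0
  L8: preds {L0,L7}: {L0} ∩ {L0,L1,L3,L4,L7} = {L0}; idom=L0

Frontier:
  L3←L1: walk · to L1
  L3←L7: walk L7→L4→L3 to L1
  L5←L1: walk · to L1
  L5←L4: walk L4→L3 to L1
  L6←L1: walk L1 to L0
  L6←L2: walk L2 to L0
  L6←L5: walk L5→L1 to L0
  L8←L0: walk · to L0
  L8←L7: walk L7→L4→L3→L1 to L0
  L0: DF=∅
  L1: DF={L6,L8}
  L2: DF={L6}
  L3: DF={L3,L5,L8}
  L4: DF={L3,L5,L8}
  L5: DF={L6}
  L6: DF=∅
  L7: DF={L3,L8}
  L8: DF=∅

DF(L1) = ["L6", "L8"]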